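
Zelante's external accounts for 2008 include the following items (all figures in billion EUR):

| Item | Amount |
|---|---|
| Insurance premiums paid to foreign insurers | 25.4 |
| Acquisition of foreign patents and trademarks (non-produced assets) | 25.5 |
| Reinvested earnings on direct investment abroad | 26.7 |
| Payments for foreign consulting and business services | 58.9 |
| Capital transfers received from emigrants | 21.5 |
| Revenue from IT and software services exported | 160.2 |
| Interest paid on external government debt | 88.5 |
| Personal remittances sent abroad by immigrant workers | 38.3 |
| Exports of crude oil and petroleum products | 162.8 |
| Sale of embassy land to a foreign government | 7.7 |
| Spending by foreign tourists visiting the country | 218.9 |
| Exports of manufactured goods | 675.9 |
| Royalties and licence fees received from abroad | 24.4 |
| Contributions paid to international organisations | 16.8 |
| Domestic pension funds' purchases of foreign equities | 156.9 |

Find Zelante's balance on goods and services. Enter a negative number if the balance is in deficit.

Goods: 675.9 + 162.8 = 838.7
Services: 218.9 + 24.4 - 58.9 - 25.4 + 160.2 = 319.2
Trade balance = 838.7 + 319.2 = 1157.9
(Excluded from the trade balance — capital account: acquisition of foreign patents and trademarks (non-produced assets) 25.5, capital transfers received from emigrants 21.5, sale of embassy land to a foreign government 7.7; primary income: reinvested earnings on direct investment abroad 26.7, interest paid on external government debt 88.5; secondary income: personal remittances sent abroad by immigrant workers 38.3, contributions paid to international organisations 16.8; financial account: domestic pension funds' purchases of foreign equities 156.9.)

1157.9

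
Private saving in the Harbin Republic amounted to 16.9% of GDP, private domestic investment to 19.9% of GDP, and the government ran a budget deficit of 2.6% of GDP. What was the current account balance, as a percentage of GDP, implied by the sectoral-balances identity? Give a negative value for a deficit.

-5.6

By the sectoral-balances identity, CA = (S_private - I) + (T - G).
Private balance = 16.9 - 19.9 = -3.0
Government balance (T - G) = -2.6
CA = -3.0 + (-2.6) = -5.6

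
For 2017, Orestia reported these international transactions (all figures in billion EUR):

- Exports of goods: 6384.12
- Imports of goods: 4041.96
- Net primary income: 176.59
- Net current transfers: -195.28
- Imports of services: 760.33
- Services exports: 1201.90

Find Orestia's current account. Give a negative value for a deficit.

2765.04

Goods balance = 6384.12 - 4041.96 = 2342.16
Services balance = 1201.90 - 760.33 = 441.57
Trade balance (goods + services) = 2342.16 + 441.57 = 2783.73
Net primary income = 176.59
Net secondary income = -195.28
Current account = 2783.73 + 176.59 + (-195.28) = 2765.04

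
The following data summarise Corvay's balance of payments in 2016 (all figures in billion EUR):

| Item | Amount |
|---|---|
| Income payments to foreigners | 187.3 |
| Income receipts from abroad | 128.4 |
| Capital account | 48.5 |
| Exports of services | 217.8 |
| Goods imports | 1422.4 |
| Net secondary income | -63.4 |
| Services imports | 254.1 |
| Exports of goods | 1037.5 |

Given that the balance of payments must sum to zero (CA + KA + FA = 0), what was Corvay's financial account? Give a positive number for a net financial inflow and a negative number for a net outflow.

495.0

Goods balance = 1037.5 - 1422.4 = -384.9
Services balance = 217.8 - 254.1 = -36.3
Trade balance (goods + services) = -384.9 + (-36.3) = -421.2
Net primary income = 128.4 - 187.3 = -58.9
Net secondary income = -63.4
Current account = -421.2 + (-58.9) + (-63.4) = -543.5
Financial account = -(-543.5 + 48.5) = 495.0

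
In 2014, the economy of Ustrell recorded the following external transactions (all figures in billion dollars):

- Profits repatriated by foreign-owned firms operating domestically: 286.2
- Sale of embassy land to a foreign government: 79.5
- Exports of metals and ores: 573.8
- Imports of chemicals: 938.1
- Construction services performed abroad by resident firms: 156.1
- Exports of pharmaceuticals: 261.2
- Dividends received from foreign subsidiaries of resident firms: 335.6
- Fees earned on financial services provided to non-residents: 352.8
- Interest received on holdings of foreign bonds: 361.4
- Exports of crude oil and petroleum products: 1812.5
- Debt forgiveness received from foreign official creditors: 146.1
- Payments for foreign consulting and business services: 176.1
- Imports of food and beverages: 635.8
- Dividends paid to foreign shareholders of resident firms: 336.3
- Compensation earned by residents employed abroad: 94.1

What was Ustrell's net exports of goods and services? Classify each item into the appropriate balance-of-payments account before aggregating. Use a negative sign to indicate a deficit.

1406.4

Goods: -635.8 + 573.8 + 1812.5 - 938.1 + 261.2 = 1073.6
Services: 156.1 - 176.1 + 352.8 = 332.8
Trade balance = 1073.6 + 332.8 = 1406.4
(Excluded from the trade balance — primary income: profits repatriated by foreign-owned firms operating domestically 286.2, dividends received from foreign subsidiaries of resident firms 335.6, interest received on holdings of foreign bonds 361.4, dividends paid to foreign shareholders of resident firms 336.3, compensation earned by residents employed abroad 94.1; capital account: sale of embassy land to a foreign government 79.5, debt forgiveness received from foreign official creditors 146.1.)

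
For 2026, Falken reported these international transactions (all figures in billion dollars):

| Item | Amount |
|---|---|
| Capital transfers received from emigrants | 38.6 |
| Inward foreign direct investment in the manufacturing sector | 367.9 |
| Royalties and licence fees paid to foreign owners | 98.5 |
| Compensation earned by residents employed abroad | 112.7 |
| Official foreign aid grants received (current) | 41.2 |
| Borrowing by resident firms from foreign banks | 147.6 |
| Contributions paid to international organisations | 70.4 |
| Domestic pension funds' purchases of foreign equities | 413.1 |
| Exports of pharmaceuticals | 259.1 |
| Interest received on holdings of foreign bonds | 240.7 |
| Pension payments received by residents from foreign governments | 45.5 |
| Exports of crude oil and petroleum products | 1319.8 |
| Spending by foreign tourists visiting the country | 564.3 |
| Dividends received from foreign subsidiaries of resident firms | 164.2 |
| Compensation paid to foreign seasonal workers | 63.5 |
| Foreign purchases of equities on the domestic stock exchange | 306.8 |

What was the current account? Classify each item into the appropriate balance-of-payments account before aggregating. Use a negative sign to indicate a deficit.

Goods: 1319.8 + 259.1 = 1578.9
Services: -98.5 + 564.3 = 465.8
Primary income: 240.7 + 164.2 + 112.7 - 63.5 = 454.1
Secondary income: 41.2 + 45.5 - 70.4 = 16.3
Current account = 1578.9 + 465.8 + 454.1 + 16.3 = 2515.1
(Excluded from the current account — capital account: capital transfers received from emigrants 38.6; financial account: inward foreign direct investment in the manufacturing sector 367.9, borrowing by resident firms from foreign banks 147.6, domestic pension funds' purchases of foreign equities 413.1, foreign purchases of equities on the domestic stock exchange 306.8.)

2515.1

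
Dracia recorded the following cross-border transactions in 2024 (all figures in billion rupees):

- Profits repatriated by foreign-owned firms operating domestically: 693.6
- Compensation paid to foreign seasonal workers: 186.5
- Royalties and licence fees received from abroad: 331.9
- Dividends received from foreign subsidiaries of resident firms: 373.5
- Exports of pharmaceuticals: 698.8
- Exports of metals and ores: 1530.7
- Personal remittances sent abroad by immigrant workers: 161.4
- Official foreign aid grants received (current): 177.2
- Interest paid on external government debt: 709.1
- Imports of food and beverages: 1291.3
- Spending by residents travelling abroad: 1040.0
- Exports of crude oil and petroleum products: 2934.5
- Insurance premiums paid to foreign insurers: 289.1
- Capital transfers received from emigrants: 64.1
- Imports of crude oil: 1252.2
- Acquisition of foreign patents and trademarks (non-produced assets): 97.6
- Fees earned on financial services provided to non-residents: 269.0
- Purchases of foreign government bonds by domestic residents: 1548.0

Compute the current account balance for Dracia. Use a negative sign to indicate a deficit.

Goods: 698.8 - 1252.2 + 1530.7 - 1291.3 + 2934.5 = 2620.5
Services: -289.1 + 331.9 - 1040.0 + 269.0 = -728.2
Primary income: -693.6 - 709.1 + 373.5 - 186.5 = -1215.7
Secondary income: -161.4 + 177.2 = 15.8
Current account = 2620.5 + (-728.2) + (-1215.7) + 15.8 = 692.4
(Excluded from the current account — capital account: capital transfers received from emigrants 64.1, acquisition of foreign patents and trademarks (non-produced assets) 97.6; financial account: purchases of foreign government bonds by domestic residents 1548.0.)

692.4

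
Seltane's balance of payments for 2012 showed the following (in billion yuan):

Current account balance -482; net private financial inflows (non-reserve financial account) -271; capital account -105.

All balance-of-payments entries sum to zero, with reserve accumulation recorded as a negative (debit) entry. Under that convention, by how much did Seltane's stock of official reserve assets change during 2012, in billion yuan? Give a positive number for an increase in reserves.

Official reserve transactions balance = -((-482) + (-105) + (-271)) = 858
An accumulation of reserves is recorded as a debit (negative entry), so the change in the stock of reserves is the negative of that balance.
Change in official reserves = -(858) = -858

-858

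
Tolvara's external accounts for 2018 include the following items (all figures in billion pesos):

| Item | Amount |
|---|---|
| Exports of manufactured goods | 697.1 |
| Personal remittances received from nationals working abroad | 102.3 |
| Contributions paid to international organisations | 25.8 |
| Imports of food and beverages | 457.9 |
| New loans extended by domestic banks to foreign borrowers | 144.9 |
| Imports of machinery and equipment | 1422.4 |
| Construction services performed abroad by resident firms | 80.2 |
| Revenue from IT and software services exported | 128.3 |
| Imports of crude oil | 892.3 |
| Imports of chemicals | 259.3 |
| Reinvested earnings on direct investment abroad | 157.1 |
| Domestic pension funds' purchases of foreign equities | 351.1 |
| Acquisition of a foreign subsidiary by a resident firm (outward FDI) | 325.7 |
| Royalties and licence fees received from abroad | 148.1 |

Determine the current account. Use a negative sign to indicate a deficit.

-1744.6

Goods: 697.1 - 457.9 - 1422.4 - 259.3 - 892.3 = -2334.8
Services: 148.1 + 80.2 + 128.3 = 356.6
Primary income: 157.1
Secondary income: -25.8 + 102.3 = 76.5
Current account = (-2334.8) + 356.6 + 157.1 + 76.5 = -1744.6
(Excluded from the current account — financial account: new loans extended by domestic banks to foreign borrowers 144.9, domestic pension funds' purchases of foreign equities 351.1, acquisition of a foreign subsidiary by a resident firm (outward FDI) 325.7.)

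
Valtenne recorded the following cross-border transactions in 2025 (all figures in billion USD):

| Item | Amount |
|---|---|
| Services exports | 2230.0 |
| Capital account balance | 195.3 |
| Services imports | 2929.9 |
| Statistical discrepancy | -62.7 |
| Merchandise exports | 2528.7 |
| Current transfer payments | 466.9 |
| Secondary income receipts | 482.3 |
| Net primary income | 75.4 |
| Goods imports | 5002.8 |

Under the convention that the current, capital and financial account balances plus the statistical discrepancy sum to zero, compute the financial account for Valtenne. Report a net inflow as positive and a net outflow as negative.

2950.6

Goods balance = 2528.7 - 5002.8 = -2474.1
Services balance = 2230.0 - 2929.9 = -699.9
Trade balance (goods + services) = -2474.1 + (-699.9) = -3174.0
Net primary income = 75.4
Net secondary income = 482.3 - 466.9 = 15.4
Current account = -3174.0 + 75.4 + 15.4 = -3083.2
Financial account = -(-3083.2 + 195.3 + (-62.7)) = 2950.6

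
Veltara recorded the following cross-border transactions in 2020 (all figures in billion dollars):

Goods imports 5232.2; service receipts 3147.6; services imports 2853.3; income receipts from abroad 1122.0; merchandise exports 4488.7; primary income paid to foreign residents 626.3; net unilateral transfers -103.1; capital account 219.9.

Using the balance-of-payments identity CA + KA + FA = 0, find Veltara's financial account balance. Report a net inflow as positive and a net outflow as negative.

Goods balance = 4488.7 - 5232.2 = -743.5
Services balance = 3147.6 - 2853.3 = 294.3
Trade balance (goods + services) = -743.5 + 294.3 = -449.2
Net primary income = 1122.0 - 626.3 = 495.7
Net secondary income = -103.1
Current account = -449.2 + 495.7 + (-103.1) = -56.6
Financial account = -(-56.6 + 219.9) = -163.3

-163.3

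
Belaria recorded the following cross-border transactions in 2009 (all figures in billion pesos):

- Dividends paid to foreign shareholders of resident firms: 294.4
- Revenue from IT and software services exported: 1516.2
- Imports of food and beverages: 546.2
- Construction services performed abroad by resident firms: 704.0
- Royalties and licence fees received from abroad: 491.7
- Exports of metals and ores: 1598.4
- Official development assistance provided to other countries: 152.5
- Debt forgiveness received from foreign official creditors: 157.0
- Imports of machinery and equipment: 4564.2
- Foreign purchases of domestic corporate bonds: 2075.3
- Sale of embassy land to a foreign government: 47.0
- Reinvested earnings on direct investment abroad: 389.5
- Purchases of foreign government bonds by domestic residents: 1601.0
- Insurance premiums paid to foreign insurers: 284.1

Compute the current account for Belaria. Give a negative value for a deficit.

Goods: -546.2 - 4564.2 + 1598.4 = -3512.0
Services: -284.1 + 491.7 + 704.0 + 1516.2 = 2427.8
Primary income: 389.5 - 294.4 = 95.1
Secondary income: -152.5
Current account = (-3512.0) + 2427.8 + 95.1 + (-152.5) = -1141.6
(Excluded from the current account — capital account: debt forgiveness received from foreign official creditors 157.0, sale of embassy land to a foreign government 47.0; financial account: foreign purchases of domestic corporate bonds 2075.3, purchases of foreign government bonds by domestic residents 1601.0.)

-1141.6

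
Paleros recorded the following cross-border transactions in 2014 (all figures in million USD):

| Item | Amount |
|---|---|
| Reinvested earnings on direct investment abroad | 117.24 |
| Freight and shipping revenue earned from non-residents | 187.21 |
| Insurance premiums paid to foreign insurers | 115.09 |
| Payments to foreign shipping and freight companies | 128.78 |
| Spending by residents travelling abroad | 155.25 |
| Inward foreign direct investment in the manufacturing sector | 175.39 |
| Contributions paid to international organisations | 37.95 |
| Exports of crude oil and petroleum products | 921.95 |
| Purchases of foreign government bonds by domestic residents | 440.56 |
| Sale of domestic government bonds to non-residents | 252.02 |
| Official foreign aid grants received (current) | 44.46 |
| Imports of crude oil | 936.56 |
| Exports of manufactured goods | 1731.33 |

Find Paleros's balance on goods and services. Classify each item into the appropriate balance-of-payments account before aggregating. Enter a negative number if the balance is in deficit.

Goods: -936.56 + 921.95 + 1731.33 = 1716.72
Services: -155.25 + 187.21 - 115.09 - 128.78 = -211.91
Trade balance = 1716.72 + (-211.91) = 1504.81
(Excluded from the trade balance — primary income: reinvested earnings on direct investment abroad 117.24; financial account: inward foreign direct investment in the manufacturing sector 175.39, purchases of foreign government bonds by domestic residents 440.56, sale of domestic government bonds to non-residents 252.02; secondary income: contributions paid to international organisations 37.95, official foreign aid grants received (current) 44.46.)

1504.81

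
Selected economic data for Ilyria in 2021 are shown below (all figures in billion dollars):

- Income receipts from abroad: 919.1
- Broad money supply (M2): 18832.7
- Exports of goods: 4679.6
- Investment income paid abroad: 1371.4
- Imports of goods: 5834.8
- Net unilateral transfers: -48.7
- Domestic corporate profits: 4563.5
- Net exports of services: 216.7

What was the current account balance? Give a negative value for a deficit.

-1439.5

Goods balance = 4679.6 - 5834.8 = -1155.2
Services balance = 216.7
Trade balance (goods + services) = -1155.2 + 216.7 = -938.5
Net primary income = 919.1 - 1371.4 = -452.3
Net secondary income = -48.7
Current account = -938.5 + (-452.3) + (-48.7) = -1439.5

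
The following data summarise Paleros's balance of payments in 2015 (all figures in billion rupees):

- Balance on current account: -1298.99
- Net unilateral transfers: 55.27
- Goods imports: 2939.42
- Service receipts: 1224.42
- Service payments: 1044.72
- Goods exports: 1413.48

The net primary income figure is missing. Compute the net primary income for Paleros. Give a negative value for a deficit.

Current account = goods balance + services balance + net primary income + net secondary income
Sum of the known components = -1290.97
Net primary income = CA - (known components) = -1298.99 - (-1290.97) = -8.02

-8.02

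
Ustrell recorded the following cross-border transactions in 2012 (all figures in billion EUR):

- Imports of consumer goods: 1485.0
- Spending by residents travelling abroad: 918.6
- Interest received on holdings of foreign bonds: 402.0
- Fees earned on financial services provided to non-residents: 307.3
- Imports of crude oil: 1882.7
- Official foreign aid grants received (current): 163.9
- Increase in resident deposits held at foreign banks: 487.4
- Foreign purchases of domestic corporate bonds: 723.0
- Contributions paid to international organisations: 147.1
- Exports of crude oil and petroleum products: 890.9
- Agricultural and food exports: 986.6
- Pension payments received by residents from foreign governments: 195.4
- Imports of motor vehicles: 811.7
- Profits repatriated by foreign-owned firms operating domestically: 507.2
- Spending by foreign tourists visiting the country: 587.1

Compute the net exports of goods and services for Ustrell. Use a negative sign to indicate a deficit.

Goods: 986.6 - 1882.7 - 1485.0 + 890.9 - 811.7 = -2301.9
Services: 307.3 + 587.1 - 918.6 = -24.2
Trade balance = -2301.9 + (-24.2) = -2326.1
(Excluded from the trade balance — primary income: interest received on holdings of foreign bonds 402.0, profits repatriated by foreign-owned firms operating domestically 507.2; secondary income: official foreign aid grants received (current) 163.9, contributions paid to international organisations 147.1, pension payments received by residents from foreign governments 195.4; financial account: increase in resident deposits held at foreign banks 487.4, foreign purchases of domestic corporate bonds 723.0.)

-2326.1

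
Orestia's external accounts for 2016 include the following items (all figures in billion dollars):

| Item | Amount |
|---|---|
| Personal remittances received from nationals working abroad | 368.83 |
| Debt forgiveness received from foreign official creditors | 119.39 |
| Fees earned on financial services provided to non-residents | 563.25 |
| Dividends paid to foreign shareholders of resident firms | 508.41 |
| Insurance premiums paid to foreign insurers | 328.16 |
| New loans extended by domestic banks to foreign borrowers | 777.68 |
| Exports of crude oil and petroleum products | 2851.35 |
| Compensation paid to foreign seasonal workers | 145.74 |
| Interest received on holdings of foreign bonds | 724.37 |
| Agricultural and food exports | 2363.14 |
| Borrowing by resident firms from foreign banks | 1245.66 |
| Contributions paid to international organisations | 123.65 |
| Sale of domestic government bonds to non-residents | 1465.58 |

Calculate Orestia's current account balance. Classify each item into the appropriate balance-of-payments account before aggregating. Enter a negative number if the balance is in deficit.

5764.98

Goods: 2363.14 + 2851.35 = 5214.49
Services: 563.25 - 328.16 = 235.09
Primary income: 724.37 - 508.41 - 145.74 = 70.22
Secondary income: 368.83 - 123.65 = 245.18
Current account = 5214.49 + 235.09 + 70.22 + 245.18 = 5764.98
(Excluded from the current account — capital account: debt forgiveness received from foreign official creditors 119.39; financial account: new loans extended by domestic banks to foreign borrowers 777.68, borrowing by resident firms from foreign banks 1245.66, sale of domestic government bonds to non-residents 1465.58.)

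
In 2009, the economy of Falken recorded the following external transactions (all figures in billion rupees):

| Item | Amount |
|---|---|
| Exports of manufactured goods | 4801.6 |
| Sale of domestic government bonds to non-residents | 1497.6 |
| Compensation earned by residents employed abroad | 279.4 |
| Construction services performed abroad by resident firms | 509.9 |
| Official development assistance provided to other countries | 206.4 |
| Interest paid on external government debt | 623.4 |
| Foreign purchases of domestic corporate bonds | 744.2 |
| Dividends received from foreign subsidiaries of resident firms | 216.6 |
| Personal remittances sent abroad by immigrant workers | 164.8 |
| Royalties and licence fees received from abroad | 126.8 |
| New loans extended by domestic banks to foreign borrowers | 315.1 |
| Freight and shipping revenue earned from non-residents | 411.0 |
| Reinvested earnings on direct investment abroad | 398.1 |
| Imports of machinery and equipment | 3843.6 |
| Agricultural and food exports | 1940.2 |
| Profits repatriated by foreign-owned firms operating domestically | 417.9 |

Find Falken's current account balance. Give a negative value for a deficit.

3427.5

Goods: -3843.6 + 1940.2 + 4801.6 = 2898.2
Services: 126.8 + 411.0 + 509.9 = 1047.7
Primary income: 398.1 + 216.6 - 623.4 - 417.9 + 279.4 = -147.2
Secondary income: -164.8 - 206.4 = -371.2
Current account = 2898.2 + 1047.7 + (-147.2) + (-371.2) = 3427.5
(Excluded from the current account — financial account: sale of domestic government bonds to non-residents 1497.6, foreign purchases of domestic corporate bonds 744.2, new loans extended by domestic banks to foreign borrowers 315.1.)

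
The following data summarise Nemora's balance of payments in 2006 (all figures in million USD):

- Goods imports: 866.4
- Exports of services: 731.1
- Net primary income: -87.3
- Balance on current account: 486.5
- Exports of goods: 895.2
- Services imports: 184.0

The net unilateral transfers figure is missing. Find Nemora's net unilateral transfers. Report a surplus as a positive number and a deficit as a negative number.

-2.1

Current account = goods balance + services balance + net primary income + net secondary income
Sum of the known components = 488.6
Net unilateral transfers = CA - (known components) = 486.5 - 488.6 = -2.1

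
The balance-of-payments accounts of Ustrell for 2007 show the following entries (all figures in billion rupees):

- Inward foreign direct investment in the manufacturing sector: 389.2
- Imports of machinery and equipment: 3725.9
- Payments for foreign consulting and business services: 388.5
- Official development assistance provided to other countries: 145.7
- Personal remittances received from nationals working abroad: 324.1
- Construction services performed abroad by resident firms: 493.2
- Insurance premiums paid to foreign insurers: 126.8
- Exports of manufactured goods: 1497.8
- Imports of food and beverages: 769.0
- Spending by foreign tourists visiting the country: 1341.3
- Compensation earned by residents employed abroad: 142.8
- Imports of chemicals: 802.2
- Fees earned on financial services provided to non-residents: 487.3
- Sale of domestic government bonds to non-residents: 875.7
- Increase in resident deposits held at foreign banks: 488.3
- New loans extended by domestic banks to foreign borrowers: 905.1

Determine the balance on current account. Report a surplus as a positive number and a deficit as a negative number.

Goods: 1497.8 - 802.2 - 3725.9 - 769.0 = -3799.3
Services: 487.3 + 493.2 - 388.5 - 126.8 + 1341.3 = 1806.5
Primary income: 142.8
Secondary income: 324.1 - 145.7 = 178.4
Current account = (-3799.3) + 1806.5 + 142.8 + 178.4 = -1671.6
(Excluded from the current account — financial account: inward foreign direct investment in the manufacturing sector 389.2, sale of domestic government bonds to non-residents 875.7, increase in resident deposits held at foreign banks 488.3, new loans extended by domestic banks to foreign borrowers 905.1.)

-1671.6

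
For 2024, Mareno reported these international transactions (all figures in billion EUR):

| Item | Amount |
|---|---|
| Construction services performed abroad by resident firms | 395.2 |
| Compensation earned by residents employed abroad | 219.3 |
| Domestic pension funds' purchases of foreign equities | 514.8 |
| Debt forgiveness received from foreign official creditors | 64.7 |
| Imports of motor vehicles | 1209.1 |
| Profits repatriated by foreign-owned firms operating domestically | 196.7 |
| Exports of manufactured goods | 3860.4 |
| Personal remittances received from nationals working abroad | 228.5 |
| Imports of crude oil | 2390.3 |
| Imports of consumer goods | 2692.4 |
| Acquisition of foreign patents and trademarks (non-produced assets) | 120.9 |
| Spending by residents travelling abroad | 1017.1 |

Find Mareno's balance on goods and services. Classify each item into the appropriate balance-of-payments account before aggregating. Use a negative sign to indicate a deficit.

Goods: -2390.3 - 1209.1 + 3860.4 - 2692.4 = -2431.4
Services: -1017.1 + 395.2 = -621.9
Trade balance = -2431.4 + (-621.9) = -3053.3
(Excluded from the trade balance — primary income: compensation earned by residents employed abroad 219.3, profits repatriated by foreign-owned firms operating domestically 196.7; financial account: domestic pension funds' purchases of foreign equities 514.8; capital account: debt forgiveness received from foreign official creditors 64.7, acquisition of foreign patents and trademarks (non-produced assets) 120.9; secondary income: personal remittances received from nationals working abroad 228.5.)

-3053.3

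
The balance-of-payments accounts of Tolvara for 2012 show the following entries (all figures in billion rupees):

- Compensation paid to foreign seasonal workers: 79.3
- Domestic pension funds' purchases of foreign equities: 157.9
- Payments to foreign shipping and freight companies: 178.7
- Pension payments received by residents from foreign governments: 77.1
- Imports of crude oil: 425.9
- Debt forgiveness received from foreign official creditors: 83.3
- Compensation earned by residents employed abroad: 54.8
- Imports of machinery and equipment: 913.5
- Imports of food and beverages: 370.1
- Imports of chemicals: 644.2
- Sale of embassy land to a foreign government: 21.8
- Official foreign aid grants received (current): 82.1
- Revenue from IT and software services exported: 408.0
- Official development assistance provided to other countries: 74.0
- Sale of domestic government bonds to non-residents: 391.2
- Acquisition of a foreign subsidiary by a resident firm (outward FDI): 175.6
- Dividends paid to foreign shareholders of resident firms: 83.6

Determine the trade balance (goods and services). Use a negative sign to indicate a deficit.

Goods: -425.9 - 913.5 - 644.2 - 370.1 = -2353.7
Services: -178.7 + 408.0 = 229.3
Trade balance = -2353.7 + 229.3 = -2124.4
(Excluded from the trade balance — primary income: compensation paid to foreign seasonal workers 79.3, compensation earned by residents employed abroad 54.8, dividends paid to foreign shareholders of resident firms 83.6; financial account: domestic pension funds' purchases of foreign equities 157.9, sale of domestic government bonds to non-residents 391.2, acquisition of a foreign subsidiary by a resident firm (outward FDI) 175.6; secondary income: pension payments received by residents from foreign governments 77.1, official foreign aid grants received (current) 82.1, official development assistance provided to other countries 74.0; capital account: debt forgiveness received from foreign official creditors 83.3, sale of embassy land to a foreign government 21.8.)

-2124.4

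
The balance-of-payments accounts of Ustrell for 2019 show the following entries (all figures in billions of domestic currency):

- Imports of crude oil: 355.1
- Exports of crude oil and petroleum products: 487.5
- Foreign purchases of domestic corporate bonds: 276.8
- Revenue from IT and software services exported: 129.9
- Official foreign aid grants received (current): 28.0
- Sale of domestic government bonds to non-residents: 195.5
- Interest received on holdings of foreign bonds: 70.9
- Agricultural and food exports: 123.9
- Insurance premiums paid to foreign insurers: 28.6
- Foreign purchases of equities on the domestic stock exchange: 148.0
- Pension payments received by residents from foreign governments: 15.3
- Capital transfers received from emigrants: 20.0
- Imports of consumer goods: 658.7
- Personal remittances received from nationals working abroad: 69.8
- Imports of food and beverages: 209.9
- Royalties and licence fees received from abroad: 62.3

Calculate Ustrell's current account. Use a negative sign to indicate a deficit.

Goods: 123.9 - 355.1 - 209.9 - 658.7 + 487.5 = -612.3
Services: -28.6 + 129.9 + 62.3 = 163.6
Primary income: 70.9
Secondary income: 28.0 + 69.8 + 15.3 = 113.1
Current account = (-612.3) + 163.6 + 70.9 + 113.1 = -264.7
(Excluded from the current account — financial account: foreign purchases of domestic corporate bonds 276.8, sale of domestic government bonds to non-residents 195.5, foreign purchases of equities on the domestic stock exchange 148.0; capital account: capital transfers received from emigrants 20.0.)

-264.7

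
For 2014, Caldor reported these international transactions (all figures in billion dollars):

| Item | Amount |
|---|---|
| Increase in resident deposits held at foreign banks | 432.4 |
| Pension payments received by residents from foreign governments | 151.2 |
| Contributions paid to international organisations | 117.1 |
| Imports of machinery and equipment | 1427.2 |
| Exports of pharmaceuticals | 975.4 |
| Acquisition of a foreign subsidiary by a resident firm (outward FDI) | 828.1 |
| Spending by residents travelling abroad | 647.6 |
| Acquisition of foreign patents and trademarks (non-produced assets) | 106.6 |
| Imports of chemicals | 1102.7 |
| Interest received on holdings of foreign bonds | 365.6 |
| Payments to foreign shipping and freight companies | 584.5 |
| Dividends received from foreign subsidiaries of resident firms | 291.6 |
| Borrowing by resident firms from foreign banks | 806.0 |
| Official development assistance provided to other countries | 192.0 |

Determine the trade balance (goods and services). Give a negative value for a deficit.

-2786.6

Goods: -1427.2 + 975.4 - 1102.7 = -1554.5
Services: -584.5 - 647.6 = -1232.1
Trade balance = -1554.5 + (-1232.1) = -2786.6
(Excluded from the trade balance — financial account: increase in resident deposits held at foreign banks 432.4, acquisition of a foreign subsidiary by a resident firm (outward FDI) 828.1, borrowing by resident firms from foreign banks 806.0; secondary income: pension payments received by residents from foreign governments 151.2, contributions paid to international organisations 117.1, official development assistance provided to other countries 192.0; capital account: acquisition of foreign patents and trademarks (non-produced assets) 106.6; primary income: interest received on holdings of foreign bonds 365.6, dividends received from foreign subsidiaries of resident firms 291.6.)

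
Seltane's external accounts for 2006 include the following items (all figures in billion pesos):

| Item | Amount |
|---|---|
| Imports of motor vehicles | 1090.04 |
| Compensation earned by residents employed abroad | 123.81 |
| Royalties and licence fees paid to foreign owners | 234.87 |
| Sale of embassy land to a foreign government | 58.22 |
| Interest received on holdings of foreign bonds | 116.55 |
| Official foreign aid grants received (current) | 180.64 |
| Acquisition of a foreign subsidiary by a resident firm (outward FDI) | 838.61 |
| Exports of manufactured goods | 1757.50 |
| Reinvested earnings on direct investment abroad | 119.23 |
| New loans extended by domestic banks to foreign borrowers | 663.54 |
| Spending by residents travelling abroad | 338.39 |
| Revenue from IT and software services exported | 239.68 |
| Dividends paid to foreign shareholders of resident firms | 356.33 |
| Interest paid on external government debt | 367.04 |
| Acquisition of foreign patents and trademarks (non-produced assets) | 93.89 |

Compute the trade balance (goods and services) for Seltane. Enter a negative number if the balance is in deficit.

333.88

Goods: 1757.50 - 1090.04 = 667.46
Services: -234.87 + 239.68 - 338.39 = -333.58
Trade balance = 667.46 + (-333.58) = 333.88
(Excluded from the trade balance — primary income: compensation earned by residents employed abroad 123.81, interest received on holdings of foreign bonds 116.55, reinvested earnings on direct investment abroad 119.23, dividends paid to foreign shareholders of resident firms 356.33, interest paid on external government debt 367.04; capital account: sale of embassy land to a foreign government 58.22, acquisition of foreign patents and trademarks (non-produced assets) 93.89; secondary income: official foreign aid grants received (current) 180.64; financial account: acquisition of a foreign subsidiary by a resident firm (outward FDI) 838.61, new loans extended by domestic banks to foreign borrowers 663.54.)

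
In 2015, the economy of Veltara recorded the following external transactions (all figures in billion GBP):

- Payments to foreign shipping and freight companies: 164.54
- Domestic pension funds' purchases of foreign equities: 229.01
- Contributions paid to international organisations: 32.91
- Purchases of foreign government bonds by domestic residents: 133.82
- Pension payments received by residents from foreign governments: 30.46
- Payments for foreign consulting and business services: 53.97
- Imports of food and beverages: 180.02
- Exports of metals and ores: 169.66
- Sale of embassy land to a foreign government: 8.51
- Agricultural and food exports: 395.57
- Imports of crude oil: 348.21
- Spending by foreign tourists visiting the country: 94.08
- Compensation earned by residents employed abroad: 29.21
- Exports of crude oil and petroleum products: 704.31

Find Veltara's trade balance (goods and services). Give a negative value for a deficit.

Goods: 395.57 + 169.66 - 180.02 + 704.31 - 348.21 = 741.31
Services: 94.08 - 164.54 - 53.97 = -124.43
Trade balance = 741.31 + (-124.43) = 616.88
(Excluded from the trade balance — financial account: domestic pension funds' purchases of foreign equities 229.01, purchases of foreign government bonds by domestic residents 133.82; secondary income: contributions paid to international organisations 32.91, pension payments received by residents from foreign governments 30.46; capital account: sale of embassy land to a foreign government 8.51; primary income: compensation earned by residents employed abroad 29.21.)

616.88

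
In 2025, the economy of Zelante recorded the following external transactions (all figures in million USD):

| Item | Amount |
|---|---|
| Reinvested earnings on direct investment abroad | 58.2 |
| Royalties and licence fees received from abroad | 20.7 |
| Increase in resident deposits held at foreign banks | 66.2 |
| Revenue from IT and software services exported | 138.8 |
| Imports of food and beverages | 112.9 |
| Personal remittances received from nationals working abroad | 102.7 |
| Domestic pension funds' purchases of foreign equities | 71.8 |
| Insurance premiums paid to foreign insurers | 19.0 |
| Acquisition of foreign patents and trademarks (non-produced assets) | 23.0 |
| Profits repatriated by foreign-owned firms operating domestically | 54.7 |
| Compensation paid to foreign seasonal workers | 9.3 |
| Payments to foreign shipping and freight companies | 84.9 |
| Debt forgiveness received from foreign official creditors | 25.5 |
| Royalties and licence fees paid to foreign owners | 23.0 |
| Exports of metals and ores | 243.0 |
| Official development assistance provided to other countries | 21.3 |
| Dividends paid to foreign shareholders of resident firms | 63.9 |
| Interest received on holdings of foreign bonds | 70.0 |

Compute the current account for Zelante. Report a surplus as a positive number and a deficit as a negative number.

Goods: 243.0 - 112.9 = 130.1
Services: 138.8 - 19.0 - 84.9 + 20.7 - 23.0 = 32.6
Primary income: 70.0 - 63.9 + 58.2 - 54.7 - 9.3 = 0.3
Secondary income: 102.7 - 21.3 = 81.4
Current account = 130.1 + 32.6 + 0.3 + 81.4 = 244.4
(Excluded from the current account — financial account: increase in resident deposits held at foreign banks 66.2, domestic pension funds' purchases of foreign equities 71.8; capital account: acquisition of foreign patents and trademarks (non-produced assets) 23.0, debt forgiveness received from foreign official creditors 25.5.)

244.4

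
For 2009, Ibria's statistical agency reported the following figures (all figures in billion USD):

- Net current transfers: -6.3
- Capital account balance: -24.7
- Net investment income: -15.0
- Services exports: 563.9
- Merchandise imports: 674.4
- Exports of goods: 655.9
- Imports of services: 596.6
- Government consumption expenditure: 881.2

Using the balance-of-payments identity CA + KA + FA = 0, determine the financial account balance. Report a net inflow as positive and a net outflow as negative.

Goods balance = 655.9 - 674.4 = -18.5
Services balance = 563.9 - 596.6 = -32.7
Trade balance (goods + services) = -18.5 + (-32.7) = -51.2
Net primary income = -15.0
Net secondary income = -6.3
Current account = -51.2 + (-15.0) + (-6.3) = -72.5
Financial account = -(-72.5 + (-24.7)) = 97.2

97.2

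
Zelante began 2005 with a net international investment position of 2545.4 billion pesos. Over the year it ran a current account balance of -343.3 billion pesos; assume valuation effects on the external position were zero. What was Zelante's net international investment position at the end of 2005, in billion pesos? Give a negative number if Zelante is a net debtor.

With no valuation effects, change in NIIP = current account = -343.3
End-of-year NIIP = 2545.4 + (-343.3) = 2202.1

2202.1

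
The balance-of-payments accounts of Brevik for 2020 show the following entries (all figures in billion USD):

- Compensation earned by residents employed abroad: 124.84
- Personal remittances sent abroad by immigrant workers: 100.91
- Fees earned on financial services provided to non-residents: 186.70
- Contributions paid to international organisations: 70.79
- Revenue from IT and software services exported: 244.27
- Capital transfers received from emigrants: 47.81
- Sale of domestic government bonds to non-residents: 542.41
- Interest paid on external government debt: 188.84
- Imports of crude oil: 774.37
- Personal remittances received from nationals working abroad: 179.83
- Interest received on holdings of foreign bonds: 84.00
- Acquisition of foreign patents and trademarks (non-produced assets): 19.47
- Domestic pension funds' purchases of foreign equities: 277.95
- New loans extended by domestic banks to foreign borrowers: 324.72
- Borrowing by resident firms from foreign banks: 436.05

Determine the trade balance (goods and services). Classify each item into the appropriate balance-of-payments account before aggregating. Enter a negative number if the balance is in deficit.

Goods: -774.37
Services: 186.70 + 244.27 = 430.97
Trade balance = -774.37 + 430.97 = -343.40
(Excluded from the trade balance — primary income: compensation earned by residents employed abroad 124.84, interest paid on external government debt 188.84, interest received on holdings of foreign bonds 84.00; secondary income: personal remittances sent abroad by immigrant workers 100.91, contributions paid to international organisations 70.79, personal remittances received from nationals working abroad 179.83; capital account: capital transfers received from emigrants 47.81, acquisition of foreign patents and trademarks (non-produced assets) 19.47; financial account: sale of domestic government bonds to non-residents 542.41, domestic pension funds' purchases of foreign equities 277.95, new loans extended by domestic banks to foreign borrowers 324.72, borrowing by resident firms from foreign banks 436.05.)

-343.40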